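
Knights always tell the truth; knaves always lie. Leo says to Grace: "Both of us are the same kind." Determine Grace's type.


Leo says: "Both of us are the same kind."
Case 1: Leo is a Knight (truth-teller)
  Statement is true → they ARE the same → Grace is also a Knight
Case 2: Leo is a Knave (liar)
  Statement is false → they are NOT the same → Grace is a Knight
In both cases, Grace is a Knight.

Knight


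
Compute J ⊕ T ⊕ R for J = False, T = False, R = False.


J = False, T = False, R = False
Step 1: J ⊕ T = False XOR False = False
Step 2: False ⊕ R = False XOR False = False
XOR is true when an odd number of operands are true.

False


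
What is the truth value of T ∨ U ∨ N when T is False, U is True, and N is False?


T = False, U = True, N = False
Step 1: T ∨ U = False OR True = True
Step 2: True ∨ N = True OR False = True
OR is true when at least one operand is true.

True


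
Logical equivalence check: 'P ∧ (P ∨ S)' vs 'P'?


Expression 1: P ∧ (P ∨ S)
Expression 2: P
Truth table (P S | Expr1 Expr2):
  T T |   T     T
  T F |   T     T
  F T |   F     F
  F F |   F     F
All 4 rows agree, so the expressions are logically equivalent.

Yes


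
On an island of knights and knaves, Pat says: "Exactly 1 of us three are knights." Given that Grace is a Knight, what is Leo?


Pat claims exactly 1 knights among Pat, Grace, Leo.
Given: Grace is a Knight.

Case 1: Pat is a Knight (tells truth)
  Then exactly 1 of the three are knights.
  Counting Pat, Grace: 2 knight(s) so far. Need -1 more → impossible.
Case 2: Pat is a Knave (lies)
  Then the count is NOT 1.
  If Leo = Knave, count = 1 = 1 → claim would be true, contradicts lie.
  If Leo = Knight, count = 2 ≠ 1 → lie confirmed ✓

Leo is a Knight.

Knight


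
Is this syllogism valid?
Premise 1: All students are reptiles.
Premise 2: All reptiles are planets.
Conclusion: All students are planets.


Premise 1: All students are reptiles.
Premise 2: All reptiles are planets.
Conclusion: All students are planets.
Barbara syllogism (AAA-1): All A are B, All B are C → All A are C.
Middle term (reptiles) distributed in premise 2.

Valid


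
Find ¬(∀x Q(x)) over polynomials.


Original: ∀x Q(x)
Rule: ¬∀→∃, ¬∃→∀, negate predicate.
Negation: ∃x ¬Q(x)

∃x ¬Q(x)


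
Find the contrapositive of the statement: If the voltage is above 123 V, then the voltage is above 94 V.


Original: If the voltage is above 123 V, then the voltage is above 94 V
Contrapositive: If ¬Q, then ¬P
Negate Q: not (the voltage is above 94 V)
Negate P: not (the voltage is above 123 V)

If not (the voltage is above 94 V), then not (the voltage is above 123 V).


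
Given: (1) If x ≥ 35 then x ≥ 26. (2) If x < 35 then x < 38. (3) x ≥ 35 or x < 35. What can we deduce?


Constructive dilemma: (P → Q) ∧ (R → S), P ∨ R ⊢ Q ∨ S
Premise 1: x ≥ 35 → x ≥ 26
Premise 2: x < 35 → x < 38
Premise 3: x ≥ 35 ∨ x < 35
Case 1: Assuming x ≥ 35, then by Premise 1, x ≥ 26.
Case 2: Assuming x < 35, then by Premise 2, x < 38.
Since one of x ≥ 35 or x < 35 must hold, we get x ≥ 26 or x < 38.

x ≥ 26 or x < 38.


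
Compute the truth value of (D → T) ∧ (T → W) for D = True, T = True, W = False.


D = True, T = True, W = False
Step 1: D → T is false only when D=True and T=False. Result: True
Step 2: T → W is false only when T=True and W=False. Result: False
Step 3: True ∧ False = False

False


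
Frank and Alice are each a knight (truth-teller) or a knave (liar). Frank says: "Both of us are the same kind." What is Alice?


Frank says: "Both of us are the same kind."
Case 1: Frank is a Knight (truth-teller)
  Statement is true → they ARE the same → Alice is also a Knight
Case 2: Frank is a Knave (liar)
  Statement is false → they are NOT the same → Alice is a Knight
In both cases, Alice is a Knight.

Knight


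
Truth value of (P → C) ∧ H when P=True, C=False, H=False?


P = True, C = False, H = False
Expression: (P → C) ∧ H
Step 1: P → C = True → False (false only if P=True, C=False) = False
Step 2: (False) ∧ H = False AND False = False

False


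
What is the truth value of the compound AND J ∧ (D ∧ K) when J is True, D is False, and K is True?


J = True, D = False, K = True
Step 1: D ∧ K = False AND True = False
Step 2: J ∧ False = True AND False = False
AND is true only when ALL operands are true.

False


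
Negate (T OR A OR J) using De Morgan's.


De Morgan's law: ¬(P ∨ Q ∨ R) ≡ ¬P ∧ ¬Q ∧ ¬R
¬(T ∨ A ∨ J) = ¬T ∧ ¬A ∧ ¬J

¬T ∧ ¬A ∧ ¬J


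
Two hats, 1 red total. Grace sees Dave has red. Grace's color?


Total red = 1, Dave = red
Red accounted for: 1
Remaining for Grace: 0
Grace's hat is blue.

blue


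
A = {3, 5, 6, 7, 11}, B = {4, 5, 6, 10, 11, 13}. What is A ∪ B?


A = {3, 5, 6, 7, 11}
B = {4, 5, 6, 10, 11, 13}
Operation: union
All elements combined: 3, 4, 5, 6, 7, 10, 11, 13

{3, 4, 5, 6, 7, 10, 11, 13}


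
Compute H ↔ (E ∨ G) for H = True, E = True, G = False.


H = True, E = True, G = False
Step 1: E ∨ G = True OR False = True
Step 2: H ↔ (True): true when both sides have same truth value.
Result: True ↔ True = True

True


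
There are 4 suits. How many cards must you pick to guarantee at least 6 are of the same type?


Pigeonhole: to guarantee k in one of n categories, need (k-1)×n + 1.
k = 6, n = 4
Minimum = (6-1) × 4 + 1 = 5 × 4 + 1

21


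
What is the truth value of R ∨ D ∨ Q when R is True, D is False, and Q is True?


R = True, D = False, Q = True
Step 1: R ∨ D = True OR False = True
Step 2: True ∨ Q = True OR True = True
OR is true when at least one operand is true.

True


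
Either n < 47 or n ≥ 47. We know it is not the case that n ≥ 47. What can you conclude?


Disjunctive syllogism: P ∨ Q, ¬P ⊢ Q
Disjunction: n < 47 ∨ n ≥ 47
We know it is not the case that n ≥ 47.
By disjunctive syllogism, the other disjunct must be true.

n < 47


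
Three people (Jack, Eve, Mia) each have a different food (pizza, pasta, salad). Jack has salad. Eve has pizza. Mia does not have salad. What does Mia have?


From clues:
  Jack → salad
  Eve → pizza
By elimination, Mia gets the remaining.

pasta


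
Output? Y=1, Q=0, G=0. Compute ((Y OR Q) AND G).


Y OR Q = 1|0 = 1
1 AND 0 = 0

0


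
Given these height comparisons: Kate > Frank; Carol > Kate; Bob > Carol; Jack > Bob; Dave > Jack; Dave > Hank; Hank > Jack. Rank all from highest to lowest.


Constraints: Kate > Frank; Carol > Kate; Bob > Carol; Jack > Bob; Dave > Jack; Dave > Hank; Hank > Jack
Method: at each step, the next-highest is the one remaining person who never appears on the smaller side of a constraint between remaining people.
  Step 1: remaining {Hank, Kate, Dave, Jack, Carol, Frank, Bob}; on the smaller side: {Hank, Kate, Jack, Carol, Frank, Bob} → Dave is next (Dave > Jack; Dave > Hank).
  Step 2: remaining {Hank, Kate, Jack, Carol, Frank, Bob}; on the smaller side: {Kate, Jack, Carol, Frank, Bob} → Hank is next (Hank > Jack).
  Step 3: remaining {Kate, Jack, Carol, Frank, Bob}; on the smaller side: {Kate, Carol, Frank, Bob} → Jack is next (Jack > Bob).
  Step 4: remaining {Kate, Carol, Frank, Bob}; on the smaller side: {Kate, Carol, Frank} → Bob is next (Bob > Carol).
  Step 5: remaining {Kate, Carol, Frank}; on the smaller side: {Kate, Frank} → Carol is next (Carol > Kate).
  Step 6: remaining {Kate, Frank}; on the smaller side: {Frank} → Kate is next (Kate > Frank).
  Step 7: only Frank remains → lowest.
Final ranking (highest to lowest):

Dave > Hank > Jack > Bob > Carol > Kate > Frank


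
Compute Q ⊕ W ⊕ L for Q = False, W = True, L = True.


Q = False, W = True, L = True
Step 1: Q ⊕ W = False XOR True = True
Step 2: True ⊕ L = True XOR True = False
XOR is true when an odd number of operands are true.

False


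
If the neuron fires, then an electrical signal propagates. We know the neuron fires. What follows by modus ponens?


Modus ponens: P → Q, P ⊢ Q
P: the neuron fires
Q: an electrical signal propagates
We have P → Q and P is true.
By modus ponens, Q must be true.

An electrical signal propagates


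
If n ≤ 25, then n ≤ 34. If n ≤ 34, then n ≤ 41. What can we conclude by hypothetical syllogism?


Hypothetical syllogism: P → Q, Q → R ⊢ P → R
Premise 1: n ≤ 25 → n ≤ 34
Premise 2: n ≤ 34 → n ≤ 41
Chain the implications: the middle term (n ≤ 34) links the two.
Conclusion: If n ≤ 25, then n ≤ 41.

If n ≤ 25, then n ≤ 41.


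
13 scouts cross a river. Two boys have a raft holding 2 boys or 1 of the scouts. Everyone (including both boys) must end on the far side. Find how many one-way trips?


Per crossing of one of the scouts: boys→, one←, one of the scouts→, one← = 4 trips
13 × 4 = 52, + 1 final boys→ = 53
Minimum trips = 53

53


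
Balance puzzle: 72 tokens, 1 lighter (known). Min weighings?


Each weighing has 3 outcomes (left heavy / balance / right heavy), so k weighings distinguish at most 3^k cases; splitting into three near-equal groups achieves this.
Need 3^k ≥ 72: 3^3 = 27 < 72 ≤ 3^4 = 81
k = ⌈log₃(72)⌉ = 4

4


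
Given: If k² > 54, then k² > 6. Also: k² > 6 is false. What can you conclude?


Modus tollens: P → Q, ¬Q ⊢ ¬P
P: k² > 54
Q: k² > 6
We have P → Q and Q is false.
By modus tollens, P must be false.

It is not the case that k² > 54


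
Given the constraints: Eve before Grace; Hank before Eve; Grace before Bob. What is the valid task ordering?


Constraints: Eve before Grace; Hank before Eve; Grace before Bob
Method: repeatedly schedule the remaining task that has no remaining task required before it.
  Step 1: remaining {Eve, Grace, Bob, Hank}; every task except Hank still has a predecessor pending → schedule Hank.
  Step 2: remaining {Eve, Grace, Bob}; every task except Eve still has a predecessor pending → schedule Eve.
  Step 3: remaining {Grace, Bob}; every task except Grace still has a predecessor pending → schedule Grace.
  Step 4: only Bob remains → schedule Bob.
Resulting order:

Hank → Eve → Grace → Bob


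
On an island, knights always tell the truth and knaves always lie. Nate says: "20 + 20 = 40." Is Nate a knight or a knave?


Statement: "20 + 20 = 40."
Actual: 20 + 20 = 40
Claimed: 40
Statement is TRUE → Nate tells the truth → Knight

Knight


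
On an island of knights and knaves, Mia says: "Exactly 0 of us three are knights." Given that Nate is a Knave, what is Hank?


Mia claims exactly 0 knights among Mia, Nate, Hank.
Given: Nate is a Knave.

Case 1: Mia is a Knight (tells truth)
  Then exactly 0 of the three are knights.
  Counting Mia, Nate: 1 knight(s) so far. Need -1 more → impossible.
Case 2: Mia is a Knave (lies)
  Then the count is NOT 0.
  If Hank = Knave, count = 0 = 0 → claim would be true, contradicts lie.
  If Hank = Knight, count = 1 ≠ 0 → lie confirmed ✓

Hank is a Knight.

Knight


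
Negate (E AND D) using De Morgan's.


De Morgan's law: ¬(P ∧ Q) ≡ ¬P ∨ ¬Q
¬(E ∧ D) = ¬E ∨ ¬D

¬E ∨ ¬D


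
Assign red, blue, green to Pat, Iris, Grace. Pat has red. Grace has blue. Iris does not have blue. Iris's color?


From clues:
  Grace → blue
  Pat → red
By elimination, Iris gets the remaining.

green


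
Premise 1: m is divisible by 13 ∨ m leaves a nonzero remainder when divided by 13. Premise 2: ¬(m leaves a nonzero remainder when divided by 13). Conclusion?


Disjunctive syllogism: P ∨ Q, ¬P ⊢ Q
Disjunction: m is divisible by 13 ∨ m leaves a nonzero remainder when divided by 13
We know it is not the case that m leaves a nonzero remainder when divided by 13.
By disjunctive syllogism, the other disjunct must be true.

m is divisible by 13


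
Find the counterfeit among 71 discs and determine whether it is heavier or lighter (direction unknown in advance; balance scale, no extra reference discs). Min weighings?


Let n = 71. 142 possibilities (n discs × lighter/heavier); each weighing has 3 outcomes.
Bound for k weighings: say the first weighing puts j discs on each pan. If it tips, the 2j weighed discs remain suspects (each with a known direction) and k-1 weighings give 3^(k-1) outcomes; 3^(k-1) is odd, so 2j ≤ 3^(k-1) - 1. If it balances, the n - 2j unweighed discs remain with direction unknown: 2(n - 2j) ≤ 3^(k-1) - 1 by the same parity argument. Adding, n ≤ (3^(k-1) - 1) + (3^(k-1) - 1)/2 = (3^k - 3)/2, and the classical three-group strategy achieves this (3 discs in 2 weighings, 12 in 3, 39 in 4, 120 in 5).
So we need the smallest k with (3^k - 3)/2 ≥ 71.
k = 4: (3^4 - 3)/2 = 39 < 71 ✗
k = 5: (3^5 - 3)/2 = 120 ≥ 71 ✓

5


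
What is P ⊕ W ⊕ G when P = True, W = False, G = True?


P = True, W = False, G = True
Step 1: P ⊕ W = True XOR False = True
Step 2: True ⊕ G = True XOR True = False
XOR is true when an odd number of operands are true.

False


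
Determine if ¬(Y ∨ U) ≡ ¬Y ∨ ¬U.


Expression 1: ¬(Y ∨ U)
Expression 2: ¬Y ∨ ¬U
Truth table (Y U | Expr1 Expr2):
  T T |   F     F
  T F |   F     T   ← differ
  F T |   F     T   ← differ
  F F |   T     T
Counterexample: Y=T, U=F gives Expr1 = F but Expr2 = T, so the expressions are NOT logically equivalent.

No


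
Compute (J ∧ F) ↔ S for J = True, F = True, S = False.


J = True, F = True, S = False
Step 1: J ∧ F = True AND True = True
Step 2: (True) ↔ S: true when both sides have same truth value.
Result: True ↔ False = False

False


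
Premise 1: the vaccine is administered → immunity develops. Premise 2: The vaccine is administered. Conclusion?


Modus ponens: P → Q, P ⊢ Q
P: the vaccine is administered
Q: immunity develops
We have P → Q and P is true.
By modus ponens, Q must be true.

Immunity develops


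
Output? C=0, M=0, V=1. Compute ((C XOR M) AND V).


C XOR M = 0^0 = 0
0 AND 1 = 0

0


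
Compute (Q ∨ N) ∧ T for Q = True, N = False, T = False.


Q = True, N = False, T = False
Step 1: Q ∨ N = True OR False = True
Step 2: True ∧ T = True AND False = False
OR is true when at least one operand is true; AND requires both.

False


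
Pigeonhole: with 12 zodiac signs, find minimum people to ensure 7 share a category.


Pigeonhole: to guarantee k in one of n categories, need (k-1)×n + 1.
k = 7, n = 12
Minimum = (7-1) × 12 + 1 = 6 × 12 + 1

73


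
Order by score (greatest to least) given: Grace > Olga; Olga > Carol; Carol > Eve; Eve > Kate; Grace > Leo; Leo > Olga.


Constraints: Grace > Olga; Olga > Carol; Carol > Eve; Eve > Kate; Grace > Leo; Leo > Olga
Method: at each step, the next-highest is the one remaining person who never appears on the smaller side of a constraint between remaining people.
  Step 1: remaining {Grace, Leo, Kate, Eve, Carol, Olga}; on the smaller side: {Leo, Kate, Eve, Carol, Olga} → Grace is next (Grace > Olga; Grace > Leo).
  Step 2: remaining {Leo, Kate, Eve, Carol, Olga}; on the smaller side: {Kate, Eve, Carol, Olga} → Leo is next (Leo > Olga).
  Step 3: remaining {Kate, Eve, Carol, Olga}; on the smaller side: {Kate, Eve, Carol} → Olga is next (Olga > Carol).
  Step 4: remaining {Kate, Eve, Carol}; on the smaller side: {Kate, Eve} → Carol is next (Carol > Eve).
  Step 5: remaining {Kate, Eve}; on the smaller side: {Kate} → Eve is next (Eve > Kate).
  Step 6: only Kate remains → lowest.
Final ranking (highest to lowest):

Grace > Leo > Olga > Carol > Eve > Kate


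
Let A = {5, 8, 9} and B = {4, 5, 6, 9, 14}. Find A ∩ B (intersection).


A = {5, 8, 9}
B = {4, 5, 6, 9, 14}
Operation: intersection
Elements in both: 5, 9

{5, 9}


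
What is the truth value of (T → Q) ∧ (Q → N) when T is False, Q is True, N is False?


T = False, Q = True, N = False
Step 1: T → Q is false only when T=True and Q=False. Result: True
Step 2: Q → N is false only when Q=True and N=False. Result: False
Step 3: True ∧ False = False

False


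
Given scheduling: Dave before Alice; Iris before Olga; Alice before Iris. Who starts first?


Constraints: Dave before Alice; Iris before Olga; Alice before Iris
The first task can have nothing scheduled before it, so it must never appear on the right of a 'before'.
Tasks appearing after some 'before': Alice, Olga, Iris.
The only task not in that list is Dave → it is first.

Dave


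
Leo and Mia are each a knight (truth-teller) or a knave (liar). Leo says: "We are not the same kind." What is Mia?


Leo says: "We are not the same kind."
Case 1: Leo is a Knight (truth-teller)
  Statement is true → they ARE different → Mia is a Knave
Case 2: Leo is a Knave (liar)
  Statement is false → they are NOT different → Mia is a Knave
In both cases, Mia is a Knave.

Knave


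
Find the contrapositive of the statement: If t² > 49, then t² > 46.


Original: If t² > 49, then t² > 46
Contrapositive: If ¬Q, then ¬P
Negate Q: not (t² > 46)
Negate P: not (t² > 49)

If not (t² > 46), then not (t² > 49).


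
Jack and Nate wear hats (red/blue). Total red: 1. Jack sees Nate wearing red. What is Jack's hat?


Total red = 1, Nate = red
Red accounted for: 1
Remaining for Jack: 0
Jack's hat is blue.

blue


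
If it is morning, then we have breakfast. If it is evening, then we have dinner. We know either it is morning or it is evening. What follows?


Constructive dilemma: (P → Q) ∧ (R → S), P ∨ R ⊢ Q ∨ S
Premise 1: it is morning → we have breakfast
Premise 2: it is evening → we have dinner
Premise 3: it is morning ∨ it is evening
Case 1: Assuming it is morning, then by Premise 1, we have breakfast.
Case 2: Assuming it is evening, then by Premise 2, we have dinner.
Since one of it is morning or it is evening must hold, we get we have breakfast or we have dinner.

We have breakfast or we have dinner.


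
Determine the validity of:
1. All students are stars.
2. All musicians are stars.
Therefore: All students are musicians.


Premise 1: All students are stars.
Premise 2: All musicians are stars.
Conclusion: All students are musicians.
Fallacy: undistributed middle. stars is predicate in both.
Counterexample: students and musicians could be disjoint subsets of stars.

Invalid


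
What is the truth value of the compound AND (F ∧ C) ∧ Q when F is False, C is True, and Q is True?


F = False, C = True, Q = True
Step 1: F ∧ C = False AND True = False
Step 2: False ∧ Q = False AND True = False
AND is true only when ALL operands are true.

False


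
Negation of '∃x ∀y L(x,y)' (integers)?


Original: ∃x ∀y L(x,y)
Rule: ¬∀→∃, ¬∃→∀, negate predicate.
Negation: ∀x ∃y ¬L(x,y)

∀x ∃y ¬L(x,y)


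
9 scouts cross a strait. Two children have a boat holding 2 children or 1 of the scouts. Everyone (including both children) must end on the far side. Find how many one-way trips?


Per crossing of one of the scouts: children→, one←, one of the scouts→, one← = 4 trips
9 × 4 = 36, + 1 final children→ = 37
Minimum trips = 37

37


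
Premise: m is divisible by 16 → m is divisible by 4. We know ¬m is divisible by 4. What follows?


Modus tollens: P → Q, ¬Q ⊢ ¬P
P: m is divisible by 16
Q: m is divisible by 4
We have P → Q and Q is false.
By modus tollens, P must be false.

It is not the case that m is divisible by 16


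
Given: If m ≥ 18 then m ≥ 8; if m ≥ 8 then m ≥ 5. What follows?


Hypothetical syllogism: P → Q, Q → R ⊢ P → R
Premise 1: m ≥ 18 → m ≥ 8
Premise 2: m ≥ 8 → m ≥ 5
Chain the implications: the middle term (m ≥ 8) links the two.
Conclusion: If m ≥ 18, then m ≥ 5.

If m ≥ 18, then m ≥ 5.


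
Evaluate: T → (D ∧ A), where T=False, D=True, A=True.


T = False, D = True, A = True
Expression: T → (D ∧ A)
Step 1: D ∧ A = True AND True = True
Step 2: T → (True) = False → True = True

True


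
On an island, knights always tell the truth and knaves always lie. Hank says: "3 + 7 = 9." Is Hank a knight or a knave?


Statement: "3 + 7 = 9."
Actual: 3 + 7 = 10
Claimed: 9
Statement is FALSE → Hank lies → Knave

Knave


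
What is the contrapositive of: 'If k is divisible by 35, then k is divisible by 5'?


Original: If k is divisible by 35, then k is divisible by 5
Contrapositive: If ¬Q, then ¬P
Negate Q: not (k is divisible by 5)
Negate P: not (k is divisible by 35)

If not (k is divisible by 5), then not (k is divisible by 35).


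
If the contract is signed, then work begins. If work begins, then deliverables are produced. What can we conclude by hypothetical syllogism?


Hypothetical syllogism: P → Q, Q → R ⊢ P → R
Premise 1: the contract is signed → work begins
Premise 2: work begins → deliverables are produced
Chain the implications: the middle term (work begins) links the two.
Conclusion: If the contract is signed, then deliverables are produced.

If the contract is signed, then deliverables are produced.


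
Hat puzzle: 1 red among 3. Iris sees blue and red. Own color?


Total red = 1, seen red = 1
Own red = 1 - 1 = 0
Iris's hat is blue.

blue


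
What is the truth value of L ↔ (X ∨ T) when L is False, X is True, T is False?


L = False, X = True, T = False
Step 1: X ∨ T = True OR False = True
Step 2: L ↔ (True): true when both sides have same truth value.
Result: False ↔ True = False

False


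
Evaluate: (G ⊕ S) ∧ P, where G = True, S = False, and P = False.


G = True, S = False, P = False
Step 1: G ⊕ S = True XOR False = True
Step 2: True ∧ P = True AND False = False
XOR true when exactly one of G,S is true; then AND with P.

False


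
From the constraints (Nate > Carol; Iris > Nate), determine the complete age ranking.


Constraints: Nate > Carol; Iris > Nate
Method: at each step, the next-highest is the one remaining person who never appears on the smaller side of a constraint between remaining people.
  Step 1: remaining {Carol, Nate, Iris}; on the smaller side: {Carol, Nate} → Iris is next (Iris > Nate).
  Step 2: remaining {Carol, Nate}; on the smaller side: {Carol} → Nate is next (Nate > Carol).
  Step 3: only Carol remains → lowest.
Final ranking (highest to lowest):

Iris > Nate > Carol


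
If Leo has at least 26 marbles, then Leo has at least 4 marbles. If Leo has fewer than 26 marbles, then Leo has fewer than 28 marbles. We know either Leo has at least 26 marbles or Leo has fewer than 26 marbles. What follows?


Constructive dilemma: (P → Q) ∧ (R → S), P ∨ R ⊢ Q ∨ S
Premise 1: Leo has at least 26 marbles → Leo has at least 4 marbles
Premise 2: Leo has fewer than 26 marbles → Leo has fewer than 28 marbles
Premise 3: Leo has at least 26 marbles ∨ Leo has fewer than 26 marbles
Case 1: Assuming Leo has at least 26 marbles, then by Premise 1, Leo has at least 4 marbles.
Case 2: Assuming Leo has fewer than 26 marbles, then by Premise 2, Leo has fewer than 28 marbles.
Since one of Leo has at least 26 marbles or Leo has fewer than 26 marbles must hold, we get Leo has at least 4 marbles or Leo has fewer than 28 marbles.

Leo has at least 4 marbles or Leo has fewer than 28 marbles.


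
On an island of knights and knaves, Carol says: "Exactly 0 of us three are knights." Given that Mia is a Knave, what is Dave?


Carol claims exactly 0 knights among Carol, Mia, Dave.
Given: Mia is a Knave.

Case 1: Carol is a Knight (tells truth)
  Then exactly 0 of the three are knights.
  Counting Carol, Mia: 1 knight(s) so far. Need -1 more → impossible.
Case 2: Carol is a Knave (lies)
  Then the count is NOT 0.
  If Dave = Knave, count = 0 = 0 → claim would be true, contradicts lie.
  If Dave = Knight, count = 1 ≠ 0 → lie confirmed ✓

Dave is a Knight.

Knight


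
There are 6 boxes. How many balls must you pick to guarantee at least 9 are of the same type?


Pigeonhole: to guarantee k in one of n categories, need (k-1)×n + 1.
k = 9, n = 6
Minimum = (9-1) × 6 + 1 = 8 × 6 + 1

49


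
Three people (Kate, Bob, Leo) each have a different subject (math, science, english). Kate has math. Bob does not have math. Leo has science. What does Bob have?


From clues:
  Leo → science
  Kate → math
By elimination, Bob gets the remaining.

english


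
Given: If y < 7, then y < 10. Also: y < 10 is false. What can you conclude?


Modus tollens: P → Q, ¬Q ⊢ ¬P
P: y < 7
Q: y < 10
We have P → Q and Q is false.
By modus tollens, P must be false.

It is not the case that y < 7


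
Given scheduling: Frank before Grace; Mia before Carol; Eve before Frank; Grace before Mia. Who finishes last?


Constraints: Frank before Grace; Mia before Carol; Eve before Frank; Grace before Mia
The last task can have nothing scheduled after it, so it must never appear on the left of a 'before'.
Tasks appearing before some other task: Frank, Mia, Eve, Grace.
The only task not in that list is Carol → it is last.

Carol


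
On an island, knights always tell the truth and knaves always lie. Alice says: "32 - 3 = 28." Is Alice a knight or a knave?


Statement: "32 - 3 = 28."
Actual: 32 - 3 = 29
Claimed: 28
Statement is FALSE → Alice lies → Knave

Knave


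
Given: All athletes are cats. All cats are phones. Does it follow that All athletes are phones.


Premise 1: All athletes are cats.
Premise 2: All cats are phones.
Conclusion: All athletes are phones.
Barbara syllogism (AAA-1): All A are B, All B are C → All A are C.
Middle term (cats) distributed in premise 2.

Valid


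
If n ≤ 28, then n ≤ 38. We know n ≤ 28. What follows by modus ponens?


Modus ponens: P → Q, P ⊢ Q
P: n ≤ 28
Q: n ≤ 38
We have P → Q and P is true.
By modus ponens, Q must be true.

n ≤ 38


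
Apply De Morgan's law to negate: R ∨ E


De Morgan's law: ¬(P ∨ Q) ≡ ¬P ∧ ¬Q
¬(R ∨ E) = ¬R ∧ ¬E

¬R ∧ ¬E


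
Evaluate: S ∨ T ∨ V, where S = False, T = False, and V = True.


S = False, T = False, V = True
Step 1: S ∨ T = False OR False = False
Step 2: False ∨ V = False OR True = True
OR is true when at least one operand is true.

True


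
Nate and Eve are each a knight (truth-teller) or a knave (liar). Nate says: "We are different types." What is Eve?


Nate says: "We are different types."
Case 1: Nate is a Knight (truth-teller)
  Statement is true → they ARE different → Eve is a Knave
Case 2: Nate is a Knave (liar)
  Statement is false → they are NOT different → Eve is a Knave
In both cases, Eve is a Knave.

Knave


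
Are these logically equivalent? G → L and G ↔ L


Expression 1: G → L
Expression 2: G ↔ L
Truth table (G L | Expr1 Expr2):
  T T |   T     T
  T F |   F     F
  F T |   T     F   ← differ
  F F |   T     T
Counterexample: G=F, L=T gives Expr1 = T but Expr2 = F, so the expressions are NOT logically equivalent.

No


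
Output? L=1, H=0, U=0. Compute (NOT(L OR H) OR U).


L OR H = 1
NOT(1) = 0
0 OR 0 = 0

0


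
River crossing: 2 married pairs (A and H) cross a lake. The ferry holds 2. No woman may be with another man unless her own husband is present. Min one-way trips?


Label couples A and H.
1. WA+WH → (far: WA,WH; near: HA,HH)
2. WA ←   (far: WH; near: HA,HH,WA)
3. HA+HH → (far: HA,HH,WH; near: WA)
4. HA ←   (far: HH,WH; near: HA,WA)  — HA returns, since WA is alone on near bank
5. HA+WA → (far: all four; near: empty)
Every state respects the constraint.
Minimum trips = 5

5


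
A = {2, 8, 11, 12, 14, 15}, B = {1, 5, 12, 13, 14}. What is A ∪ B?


A = {2, 8, 11, 12, 14, 15}
B = {1, 5, 12, 13, 14}
Operation: union
All elements combined: 1, 2, 5, 8, 11, 12, 13, 14, 15

{1, 2, 5, 8, 11, 12, 13, 14, 15}


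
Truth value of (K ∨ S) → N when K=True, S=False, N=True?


K = True, S = False, N = True
Expression: (K ∨ S) → N
Step 1: K ∨ S = True OR False = True
Step 2: (True) → N = True → True (false only if antecedent True and consequent False) = True

True


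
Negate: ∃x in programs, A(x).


Original: ∃x A(x)
Rule: ¬∀→∃, ¬∃→∀, negate predicate.
Negation: ∀x ¬A(x)

∀x ¬A(x)


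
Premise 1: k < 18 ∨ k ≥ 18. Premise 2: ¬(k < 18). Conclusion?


Disjunctive syllogism: P ∨ Q, ¬P ⊢ Q
Disjunction: k < 18 ∨ k ≥ 18
We know it is not the case that k < 18.
By disjunctive syllogism, the other disjunct must be true.

k ≥ 18


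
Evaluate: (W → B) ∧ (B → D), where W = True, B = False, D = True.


W = True, B = False, D = True
Step 1: W → B is false only when W=True and B=False. Result: False
Step 2: B → D is false only when B=True and D=False. Result: True
Step 3: False ∧ True = False

False


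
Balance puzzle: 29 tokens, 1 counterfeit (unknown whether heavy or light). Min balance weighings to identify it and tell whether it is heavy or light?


Let n = 29. 58 possibilities (n tokens × lighter/heavier); each weighing has 3 outcomes.
Bound for k weighings: say the first weighing puts j tokens on each pan. If it tips, the 2j weighed tokens remain suspects (each with a known direction) and k-1 weighings give 3^(k-1) outcomes; 3^(k-1) is odd, so 2j ≤ 3^(k-1) - 1. If it balances, the n - 2j unweighed tokens remain with direction unknown: 2(n - 2j) ≤ 3^(k-1) - 1 by the same parity argument. Adding, n ≤ (3^(k-1) - 1) + (3^(k-1) - 1)/2 = (3^k - 3)/2, and the classical three-group strategy achieves this (3 tokens in 2 weighings, 12 in 3, 39 in 4, 120 in 5).
So we need the smallest k with (3^k - 3)/2 ≥ 29.
k = 3: (3^3 - 3)/2 = 12 < 29 ✗
k = 4: (3^4 - 3)/2 = 39 ≥ 29 ✓

4


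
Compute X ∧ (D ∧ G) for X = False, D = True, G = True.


X = False, D = True, G = True
Step 1: D ∧ G = True AND True = True
Step 2: X ∧ True = False AND True = False
AND is true only when ALL operands are true.

False


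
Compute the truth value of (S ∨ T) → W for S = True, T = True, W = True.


S = True, T = True, W = True
Step 1: S ∨ T = True OR True = True
Step 2: (True) → W: false only when antecedent=True and W=False.
Result: True

True


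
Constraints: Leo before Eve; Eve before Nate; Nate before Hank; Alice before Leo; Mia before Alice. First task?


Constraints: Leo before Eve; Eve before Nate; Nate before Hank; Alice before Leo; Mia before Alice
The first task can have nothing scheduled before it, so it must never appear on the right of a 'before'.
Tasks appearing after some 'before': Eve, Nate, Hank, Leo, Alice.
The only task not in that list is Mia → it is first.

Mia


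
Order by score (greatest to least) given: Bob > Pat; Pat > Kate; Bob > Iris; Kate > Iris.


Constraints: Bob > Pat; Pat > Kate; Bob > Iris; Kate > Iris
Method: at each step, the next-highest is the one remaining person who never appears on the smaller side of a constraint between remaining people.
  Step 1: remaining {Pat, Bob, Kate, Iris}; on the smaller side: {Pat, Kate, Iris} → Bob is next (Bob > Pat; Bob > Iris).
  Step 2: remaining {Pat, Kate, Iris}; on the smaller side: {Kate, Iris} → Pat is next (Pat > Kate).
  Step 3: remaining {Kate, Iris}; on the smaller side: {Iris} → Kate is next (Kate > Iris).
  Step 4: only Iris remains → lowest.
Final ranking (highest to lowest):

Bob > Pat > Kate > Iris


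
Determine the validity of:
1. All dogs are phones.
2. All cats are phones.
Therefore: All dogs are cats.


Premise 1: All dogs are phones.
Premise 2: All cats are phones.
Conclusion: All dogs are cats.
Fallacy: undistributed middle. phones is predicate in both.
Counterexample: dogs and cats could be disjoint subsets of phones.

Invalid


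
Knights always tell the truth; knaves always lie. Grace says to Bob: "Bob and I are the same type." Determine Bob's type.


Grace says: "Bob and I are the same type."
Case 1: Grace is a Knight (truth-teller)
  Statement is true → they ARE the same → Bob is also a Knight
Case 2: Grace is a Knave (liar)
  Statement is false → they are NOT the same → Bob is a Knight
In both cases, Bob is a Knight.

Knight


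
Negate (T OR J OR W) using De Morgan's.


De Morgan's law: ¬(P ∨ Q ∨ R) ≡ ¬P ∧ ¬Q ∧ ¬R
¬(T ∨ J ∨ W) = ¬T ∧ ¬J ∧ ¬W

¬T ∧ ¬J ∧ ¬W


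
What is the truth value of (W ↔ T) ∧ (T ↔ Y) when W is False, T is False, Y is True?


W = False, T = False, Y = True
Step 1: W ↔ T is true when W and T have the same value. Result: True
Step 2: T ↔ Y is true when T and Y have the same value. Result: False
Step 3: True ∧ False = False

False


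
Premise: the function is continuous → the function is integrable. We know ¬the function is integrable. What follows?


Modus tollens: P → Q, ¬Q ⊢ ¬P
P: the function is continuous
Q: the function is integrable
We have P → Q and Q is false.
By modus tollens, P must be false.

It is not the case that the function is continuous


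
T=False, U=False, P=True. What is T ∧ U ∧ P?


T = False, U = False, P = True
Expression: T ∧ U ∧ P
Step 1: T ∧ U = False AND False = False
Step 2: (False) ∧ P = False AND True = False

False


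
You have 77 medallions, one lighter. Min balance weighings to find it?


Each weighing has 3 outcomes (left heavy / balance / right heavy), so k weighings distinguish at most 3^k cases; splitting into three near-equal groups achieves this.
Need 3^k ≥ 77: 3^3 = 27 < 77 ≤ 3^4 = 81
k = ⌈log₃(77)⌉ = 4

4


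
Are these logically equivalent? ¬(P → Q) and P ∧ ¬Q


Expression 1: ¬(P → Q)
Expression 2: P ∧ ¬Q
Truth table (P Q | Expr1 Expr2):
  T T |   F     F
  T F |   T     T
  F T |   F     F
  F F |   F     F
All 4 rows agree, so the expressions are logically equivalent.

Yes


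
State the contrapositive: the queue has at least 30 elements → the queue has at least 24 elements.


Original: If the queue has at least 30 elements, then the queue has at least 24 elements
Contrapositive: If ¬Q, then ¬P
Negate Q: not (the queue has at least 24 elements)
Negate P: not (the queue has at least 30 elements)

If not (the queue has at least 24 elements), then not (the queue has at least 30 elements).


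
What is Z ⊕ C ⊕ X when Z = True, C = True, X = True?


Z = True, C = True, X = True
Step 1: Z ⊕ C = True XOR True = False
Step 2: False ⊕ X = False XOR True = True
XOR is true when an odd number of operands are true.

True


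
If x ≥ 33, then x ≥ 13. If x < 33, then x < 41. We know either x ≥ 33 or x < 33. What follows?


Constructive dilemma: (P → Q) ∧ (R → S), P ∨ R ⊢ Q ∨ S
Premise 1: x ≥ 33 → x ≥ 13
Premise 2: x < 33 → x < 41
Premise 3: x ≥ 33 ∨ x < 33
Case 1: Assuming x ≥ 33, then by Premise 1, x ≥ 13.
Case 2: Assuming x < 33, then by Premise 2, x < 41.
Since one of x ≥ 33 or x < 33 must hold, we get x ≥ 13 or x < 41.

x ≥ 13 or x < 41.


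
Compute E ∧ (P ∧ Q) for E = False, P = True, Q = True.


E = False, P = True, Q = True
Step 1: P ∧ Q = True AND True = True
Step 2: E ∧ True = False AND True = False
AND is true only when ALL operands are true.

False


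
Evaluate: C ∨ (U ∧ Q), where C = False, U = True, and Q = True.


C = False, U = True, Q = True
Step 1: U ∧ Q = True AND True = True
Step 2: C ∨ True = False OR True = True
AND evaluated first (higher precedence); then OR applied.

True


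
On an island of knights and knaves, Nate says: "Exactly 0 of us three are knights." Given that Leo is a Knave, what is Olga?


Nate claims exactly 0 knights among Nate, Leo, Olga.
Given: Leo is a Knave.

Case 1: Nate is a Knight (tells truth)
  Then exactly 0 of the three are knights.
  Counting Nate, Leo: 1 knight(s) so far. Need -1 more → impossible.
Case 2: Nate is a Knave (lies)
  Then the count is NOT 0.
  If Olga = Knave, count = 0 = 0 → claim would be true, contradicts lie.
  If Olga = Knight, count = 1 ≠ 0 → lie confirmed ✓

Olga is a Knight.

Knight


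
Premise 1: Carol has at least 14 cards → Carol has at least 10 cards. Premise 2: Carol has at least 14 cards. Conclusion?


Modus ponens: P → Q, P ⊢ Q
P: Carol has at least 14 cards
Q: Carol has at least 10 cards
We have P → Q and P is true.
By modus ponens, Q must be true.

Carol has at least 10 cards


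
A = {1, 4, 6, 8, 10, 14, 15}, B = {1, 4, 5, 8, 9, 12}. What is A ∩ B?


A = {1, 4, 6, 8, 10, 14, 15}
B = {1, 4, 5, 8, 9, 12}
Operation: intersection
Elements in both: 1, 4, 8

{1, 4, 8}


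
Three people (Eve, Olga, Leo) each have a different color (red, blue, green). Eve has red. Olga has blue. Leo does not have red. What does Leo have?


From clues:
  Olga → blue
  Eve → red
By elimination, Leo gets the remaining.

green


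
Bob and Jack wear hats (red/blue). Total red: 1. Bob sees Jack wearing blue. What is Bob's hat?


Total red = 1, Jack = blue
Red accounted for: 0
Remaining for Bob: 1
Bob's hat is red.

red


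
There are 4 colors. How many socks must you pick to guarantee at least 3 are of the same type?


Pigeonhole: to guarantee k in one of n categories, need (k-1)×n + 1.
k = 3, n = 4
Minimum = (3-1) × 4 + 1 = 2 × 4 + 1

9


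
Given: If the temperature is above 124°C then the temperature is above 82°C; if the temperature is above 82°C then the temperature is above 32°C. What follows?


Hypothetical syllogism: P → Q, Q → R ⊢ P → R
Premise 1: the temperature is above 124°C → the temperature is above 82°C
Premise 2: the temperature is above 82°C → the temperature is above 32°C
Chain the implications: the middle term (the temperature is above 82°C) links the two.
Conclusion: If the temperature is above 124°C, then the temperature is above 32°C.

If the temperature is above 124°C, then the temperature is above 32°C.


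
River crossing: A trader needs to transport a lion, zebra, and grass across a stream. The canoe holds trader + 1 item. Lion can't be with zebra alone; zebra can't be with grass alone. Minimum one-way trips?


1. trader+zebra → 2. trader ← 3. trader+lion → 4. trader+zebra ← 5. trader+grass → 6. trader ← 7. trader+zebra →
Minimum trips = 7

7


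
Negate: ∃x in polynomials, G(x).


Original: ∃x G(x)
Rule: ¬∀→∃, ¬∃→∀, negate predicate.
Negation: ∀x ¬G(x)

∀x ¬G(x)


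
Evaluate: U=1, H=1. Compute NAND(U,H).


U AND H = 1
NOT(1) = 0

0


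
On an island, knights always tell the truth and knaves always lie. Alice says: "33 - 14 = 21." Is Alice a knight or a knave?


Statement: "33 - 14 = 21."
Actual: 33 - 14 = 19
Claimed: 21
Statement is FALSE → Alice lies → Knave

Knave


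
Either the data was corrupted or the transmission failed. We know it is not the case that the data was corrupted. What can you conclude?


Disjunctive syllogism: P ∨ Q, ¬P ⊢ Q
Disjunction: the data was corrupted ∨ the transmission failed
We know it is not the case that the data was corrupted.
By disjunctive syllogism, the other disjunct must be true.

The transmission failed


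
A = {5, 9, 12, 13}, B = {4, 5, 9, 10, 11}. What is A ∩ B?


A = {5, 9, 12, 13}
B = {4, 5, 9, 10, 11}
Operation: intersection
Elements in both: 5, 9

{5, 9}


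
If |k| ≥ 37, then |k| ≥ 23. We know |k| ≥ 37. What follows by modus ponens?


Modus ponens: P → Q, P ⊢ Q
P: |k| ≥ 37
Q: |k| ≥ 23
We have P → Q and P is true.
By modus ponens, Q must be true.

|k| ≥ 23


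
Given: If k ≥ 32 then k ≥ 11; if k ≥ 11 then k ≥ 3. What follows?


Hypothetical syllogism: P → Q, Q → R ⊢ P → R
Premise 1: k ≥ 32 → k ≥ 11
Premise 2: k ≥ 11 → k ≥ 3
Chain the implications: the middle term (k ≥ 11) links the two.
Conclusion: If k ≥ 32, then k ≥ 3.

If k ≥ 32, then k ≥ 3.


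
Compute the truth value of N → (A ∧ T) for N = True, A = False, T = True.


N = True, A = False, T = True
Step 1: A ∧ T = False AND True = False
Step 2: N → (False): false only when N=True and consequent=False.
Result: False

False
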